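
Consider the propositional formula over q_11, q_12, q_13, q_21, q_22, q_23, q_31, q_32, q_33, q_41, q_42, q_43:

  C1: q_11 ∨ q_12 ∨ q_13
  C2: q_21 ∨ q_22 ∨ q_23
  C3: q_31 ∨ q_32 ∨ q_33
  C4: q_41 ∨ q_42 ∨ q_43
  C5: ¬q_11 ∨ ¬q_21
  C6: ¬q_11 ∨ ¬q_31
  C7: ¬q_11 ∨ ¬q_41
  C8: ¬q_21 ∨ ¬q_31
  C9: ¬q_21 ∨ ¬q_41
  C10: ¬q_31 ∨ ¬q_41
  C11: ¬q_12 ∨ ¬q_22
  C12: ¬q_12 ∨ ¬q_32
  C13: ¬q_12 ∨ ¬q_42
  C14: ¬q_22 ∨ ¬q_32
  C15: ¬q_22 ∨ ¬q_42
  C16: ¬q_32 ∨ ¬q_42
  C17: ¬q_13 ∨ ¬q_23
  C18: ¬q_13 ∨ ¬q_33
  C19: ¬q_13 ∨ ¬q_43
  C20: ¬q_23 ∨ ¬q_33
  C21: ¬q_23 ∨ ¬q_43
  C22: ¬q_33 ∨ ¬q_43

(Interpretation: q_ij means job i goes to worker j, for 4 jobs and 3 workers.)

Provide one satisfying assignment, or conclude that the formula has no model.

Try q_11 = False.
Try q_12 = True.
Unit clause (¬q_22) forces q_22 = False.
Unit clause (¬q_32) forces q_32 = False.
Unit clause (¬q_42) forces q_42 = False.
Try q_21 = True.
Unit clause (¬q_31) forces q_31 = False.
Unit clause (q_33) forces q_33 = True.
Unit clause (¬q_41) forces q_41 = False.
Unit clause (q_43) forces q_43 = True.
That conflicts with the unit clause (¬q_43).
Backtrack on q_21: now try q_21 = False.
Unit clause (q_23) forces q_23 = True.
Unit clause (¬q_13) forces q_13 = False.
Unit clause (¬q_33) forces q_33 = False.
Unit clause (q_31) forces q_31 = True.
Unit clause (¬q_41) forces q_41 = False.
Unit clause (q_43) forces q_43 = True.
That conflicts with the unit clause (¬q_43).
Neither q_21 = True nor q_21 = False works.
Backtrack on q_12: now try q_12 = False.
Unit clause (q_13) forces q_13 = True.
Unit clause (¬q_23) forces q_23 = False.
Unit clause (¬q_33) forces q_33 = False.
Unit clause (¬q_43) forces q_43 = False.
Try q_21 = True.
Unit clause (¬q_31) forces q_31 = False.
Unit clause (q_32) forces q_32 = True.
Unit clause (¬q_41) forces q_41 = False.
Unit clause (q_42) forces q_42 = True.
That conflicts with the unit clause (¬q_42).
Backtrack on q_21: now try q_21 = False.
Unit clause (q_22) forces q_22 = True.
Unit clause (¬q_32) forces q_32 = False.
Unit clause (q_31) forces q_31 = True.
Unit clause (¬q_41) forces q_41 = False.
Unit clause (q_42) forces q_42 = True.
That conflicts with the unit clause (¬q_42).
Neither q_21 = True nor q_21 = False works.
Neither q_12 = True nor q_12 = False works.
Backtrack on q_11: now try q_11 = True.
Unit clause (¬q_21) forces q_21 = False.
Unit clause (¬q_31) forces q_31 = False.
Unit clause (¬q_41) forces q_41 = False.
Try q_22 = True.
Unit clause (¬q_12) forces q_12 = False.
Unit clause (¬q_32) forces q_32 = False.
Unit clause (q_33) forces q_33 = True.
Unit clause (¬q_42) forces q_42 = False.
Unit clause (q_43) forces q_43 = True.
That conflicts with the unit clause (¬q_43).
Backtrack on q_22: now try q_22 = False.
Unit clause (q_23) forces q_23 = True.
Unit clause (¬q_13) forces q_13 = False.
Unit clause (¬q_33) forces q_33 = False.
Unit clause (q_32) forces q_32 = True.
Unit clause (¬q_12) forces q_12 = False.
Unit clause (¬q_42) forces q_42 = False.
Unit clause (q_43) forces q_43 = True.
That conflicts with the unit clause (¬q_43).
Neither q_22 = True nor q_22 = False works.
Neither q_11 = True nor q_11 = False works.

UNSATISFIABLE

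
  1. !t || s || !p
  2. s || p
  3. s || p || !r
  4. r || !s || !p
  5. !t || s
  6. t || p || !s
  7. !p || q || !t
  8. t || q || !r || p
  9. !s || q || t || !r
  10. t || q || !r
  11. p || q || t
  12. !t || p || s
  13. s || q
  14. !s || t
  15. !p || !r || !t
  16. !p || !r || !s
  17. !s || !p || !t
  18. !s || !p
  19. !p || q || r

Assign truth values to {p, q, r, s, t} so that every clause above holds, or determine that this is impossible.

p=false,  q=true,  r=true,  s=true,  t=true

Case s = true:
(t) alone gives t = true.
(!p) alone gives p = false.
All clauses hold; q, r can take either value.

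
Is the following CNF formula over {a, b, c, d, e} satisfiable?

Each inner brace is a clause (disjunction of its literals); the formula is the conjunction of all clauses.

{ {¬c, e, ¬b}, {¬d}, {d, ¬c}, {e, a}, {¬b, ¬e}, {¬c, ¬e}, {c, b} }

Yes

The clause (¬d) is unit, so d = False.
The clause (¬c) is unit, so c = False.
The clause (b) is unit, so b = True.
The clause (¬e) is unit, so e = False.
The clause (a) is unit, so a = True.
All clauses are satisfied.
A satisfying assignment: a: True,  b: True,  c: False,  d: False,  e: False.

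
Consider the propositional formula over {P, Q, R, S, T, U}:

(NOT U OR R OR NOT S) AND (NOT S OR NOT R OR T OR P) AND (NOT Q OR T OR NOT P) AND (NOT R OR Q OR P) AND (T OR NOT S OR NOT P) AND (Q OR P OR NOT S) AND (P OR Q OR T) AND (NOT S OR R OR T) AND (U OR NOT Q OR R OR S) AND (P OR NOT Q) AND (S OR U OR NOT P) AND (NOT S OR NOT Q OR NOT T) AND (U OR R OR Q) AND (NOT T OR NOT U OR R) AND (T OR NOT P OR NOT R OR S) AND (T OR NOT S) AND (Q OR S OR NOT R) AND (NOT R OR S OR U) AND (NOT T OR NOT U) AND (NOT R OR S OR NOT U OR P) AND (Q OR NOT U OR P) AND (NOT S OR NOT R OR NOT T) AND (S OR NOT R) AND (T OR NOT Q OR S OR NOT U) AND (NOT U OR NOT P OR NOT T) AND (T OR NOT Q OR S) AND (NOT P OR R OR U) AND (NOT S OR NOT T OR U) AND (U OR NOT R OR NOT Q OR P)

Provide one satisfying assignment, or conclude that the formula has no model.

Branch on P: set P = true.
Branch on Q: set Q = false.
Branch on T: set T = false.
From the singleton clause (NOT S), S = false.
From the singleton clause (U), U = true.
From the singleton clause (NOT R), R = false.
Every clause now holds.

P: true, Q: false, R: false, S: false, T: false, U: true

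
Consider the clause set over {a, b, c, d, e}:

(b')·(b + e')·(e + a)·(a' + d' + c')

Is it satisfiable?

Yes

(b') alone gives b = 0.
(e') alone gives e = 0.
(a) alone gives a = 1.
Branch on d: set d = 0.
No clause remains; c is free.
A satisfying assignment: a: 1, b: 0, c: 0, d: 0, e: 0.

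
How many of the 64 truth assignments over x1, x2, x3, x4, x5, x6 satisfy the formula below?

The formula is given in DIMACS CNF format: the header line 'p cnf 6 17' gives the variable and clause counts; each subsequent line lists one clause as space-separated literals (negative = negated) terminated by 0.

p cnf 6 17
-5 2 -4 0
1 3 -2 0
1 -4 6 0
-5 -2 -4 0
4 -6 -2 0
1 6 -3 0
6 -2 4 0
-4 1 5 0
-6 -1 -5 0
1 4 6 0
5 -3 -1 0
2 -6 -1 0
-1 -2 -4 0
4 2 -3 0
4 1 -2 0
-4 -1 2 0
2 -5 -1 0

3

There are 2^6 = 64 truth assignments over (x1, x2, x3, x4, x5, x6).
Split on x1. With x1 = True, the clauses containing x1 are satisfied and ¬x1 drops from the rest; 1 of the 2^5 = 32 assignments to the other variables satisfy what remains.
With x1 = False, by the same count on the reduced clause set, 2 assignments work.
(One model: x1=F, x2=F, x3=F, x4=F, x5=F, x6=T.)
Total: 1 + 2 = 3.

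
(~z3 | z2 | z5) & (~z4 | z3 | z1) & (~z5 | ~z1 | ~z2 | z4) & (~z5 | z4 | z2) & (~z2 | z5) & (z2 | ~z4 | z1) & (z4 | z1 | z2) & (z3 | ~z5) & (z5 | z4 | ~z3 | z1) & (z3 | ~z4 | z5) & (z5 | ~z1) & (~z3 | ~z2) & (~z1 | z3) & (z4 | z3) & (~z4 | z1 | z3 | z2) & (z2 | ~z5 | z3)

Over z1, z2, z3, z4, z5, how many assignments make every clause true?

1

There are 2^5 = 32 truth assignments over (z1, z2, z3, z4, z5).
Split on z3. With z3 = 1, the clauses containing z3 are satisfied and ~z3 drops from the rest; 1 of the 2^4 = 16 assignments to the other variables satisfy what remains.
With z3 = 0, by the same count on the reduced clause set, 0 assignments work.
(One model: z1=T, z2=F, z3=T, z4=T, z5=T.)
Total: 1 + 0 = 1.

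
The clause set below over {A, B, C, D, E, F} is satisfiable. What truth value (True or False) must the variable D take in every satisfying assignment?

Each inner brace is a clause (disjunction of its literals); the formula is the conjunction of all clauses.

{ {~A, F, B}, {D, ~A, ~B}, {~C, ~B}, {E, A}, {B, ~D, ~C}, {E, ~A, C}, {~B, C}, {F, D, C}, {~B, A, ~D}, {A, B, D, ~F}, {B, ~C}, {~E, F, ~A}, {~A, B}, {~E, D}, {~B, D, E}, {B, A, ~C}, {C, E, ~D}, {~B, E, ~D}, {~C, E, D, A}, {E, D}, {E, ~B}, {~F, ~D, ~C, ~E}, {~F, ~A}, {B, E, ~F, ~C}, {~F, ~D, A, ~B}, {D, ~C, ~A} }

Suppose D = 0.
Unit clause (~E) forces E = 0.
But (E) is also a unit clause — contradiction.
So every satisfying assignment has D = True.

True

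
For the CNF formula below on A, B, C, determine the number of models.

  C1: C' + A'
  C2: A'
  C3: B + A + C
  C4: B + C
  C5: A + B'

There are 2^3 = 8 truth assignments over (A, B, C).
Split on C. With C = 1, the clauses containing C are satisfied and C' drops from the rest; 1 of the 2^2 = 4 assignments to the other variables satisfy what remains.
With C = 0, by the same count on the reduced clause set, 0 assignments work.
Total: 1 + 0 = 1.

1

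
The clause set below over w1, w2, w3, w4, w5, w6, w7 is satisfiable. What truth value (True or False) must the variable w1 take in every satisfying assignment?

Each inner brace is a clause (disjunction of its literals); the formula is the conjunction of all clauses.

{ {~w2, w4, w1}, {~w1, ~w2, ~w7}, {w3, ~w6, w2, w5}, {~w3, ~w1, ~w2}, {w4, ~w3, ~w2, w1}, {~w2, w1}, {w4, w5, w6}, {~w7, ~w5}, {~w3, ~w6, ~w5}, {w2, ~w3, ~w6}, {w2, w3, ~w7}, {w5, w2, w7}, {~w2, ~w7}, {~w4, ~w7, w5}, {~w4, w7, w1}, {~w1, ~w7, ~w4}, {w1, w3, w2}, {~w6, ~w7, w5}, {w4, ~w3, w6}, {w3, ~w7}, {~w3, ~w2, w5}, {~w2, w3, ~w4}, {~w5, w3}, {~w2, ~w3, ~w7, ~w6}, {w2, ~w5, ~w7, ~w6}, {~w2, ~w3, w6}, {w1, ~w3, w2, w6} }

True

Suppose w1 = 0.
(~w2) alone gives w2 = 0.
(w3) alone gives w3 = 1.
(~w6) alone gives w6 = 0.
But (w6) is also a unit clause — contradiction.
So every satisfying assignment has w1 = True.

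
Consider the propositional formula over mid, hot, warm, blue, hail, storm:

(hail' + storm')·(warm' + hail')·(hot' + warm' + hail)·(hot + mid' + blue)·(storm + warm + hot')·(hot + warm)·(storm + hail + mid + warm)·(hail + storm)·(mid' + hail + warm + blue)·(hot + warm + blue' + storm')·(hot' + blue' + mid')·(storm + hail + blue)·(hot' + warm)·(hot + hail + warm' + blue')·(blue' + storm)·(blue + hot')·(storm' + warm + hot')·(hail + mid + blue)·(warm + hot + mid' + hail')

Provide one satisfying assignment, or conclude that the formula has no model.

Branch on hail: set hail = 0.
The clause (storm) is unit, so storm = 1.
Branch on hot: set hot = 0.
The clause (warm) is unit, so warm = 1.
The clause (blue') is unit, so blue = 0.
The clause (mid') is unit, so mid = 0.
But (mid) is also a unit clause — contradiction.
Undo hot and try hot = 1.
The clause (warm') is unit, so warm = 0.
But (warm) is also a unit clause — contradiction.
Neither hot = 1 nor hot = 0 works.
Undo hail and try hail = 1.
The clause (storm') is unit, so storm = 0.
The clause (warm') is unit, so warm = 0.
The clause (hot') is unit, so hot = 0.
But (hot) is also a unit clause — contradiction.
Neither hail = 1 nor hail = 0 works.

UNSATISFIABLE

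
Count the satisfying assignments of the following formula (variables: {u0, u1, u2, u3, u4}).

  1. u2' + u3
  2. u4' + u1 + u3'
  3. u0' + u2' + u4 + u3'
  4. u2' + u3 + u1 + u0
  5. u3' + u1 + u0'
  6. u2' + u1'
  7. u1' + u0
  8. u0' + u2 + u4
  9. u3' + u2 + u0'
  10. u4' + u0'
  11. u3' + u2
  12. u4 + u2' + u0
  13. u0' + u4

2

There are 2^5 = 32 truth assignments over (u0, u1, u2, u3, u4).
Split on u4. With u4 = 1, the clauses containing u4 are satisfied and u4' drops from the rest; 1 of the 2^4 = 16 assignments to the other variables satisfy what remains.
With u4 = 0, by the same count on the reduced clause set, 1 assignment works.
(One model: u0=F, u1=F, u2=F, u3=F, u4=F.)
Total: 1 + 1 = 2.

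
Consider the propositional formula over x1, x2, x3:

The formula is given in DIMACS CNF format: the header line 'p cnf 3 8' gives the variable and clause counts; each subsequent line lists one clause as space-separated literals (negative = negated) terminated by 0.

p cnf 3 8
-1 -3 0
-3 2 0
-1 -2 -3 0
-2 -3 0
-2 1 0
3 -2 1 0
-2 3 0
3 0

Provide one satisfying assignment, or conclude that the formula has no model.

From the singleton clause (x3), x3 = True.
From the singleton clause (¬x1), x1 = False.
From the singleton clause (x2), x2 = True.
Now (¬x2) is unsatisfied and unit — conflict.

UNSATISFIABLE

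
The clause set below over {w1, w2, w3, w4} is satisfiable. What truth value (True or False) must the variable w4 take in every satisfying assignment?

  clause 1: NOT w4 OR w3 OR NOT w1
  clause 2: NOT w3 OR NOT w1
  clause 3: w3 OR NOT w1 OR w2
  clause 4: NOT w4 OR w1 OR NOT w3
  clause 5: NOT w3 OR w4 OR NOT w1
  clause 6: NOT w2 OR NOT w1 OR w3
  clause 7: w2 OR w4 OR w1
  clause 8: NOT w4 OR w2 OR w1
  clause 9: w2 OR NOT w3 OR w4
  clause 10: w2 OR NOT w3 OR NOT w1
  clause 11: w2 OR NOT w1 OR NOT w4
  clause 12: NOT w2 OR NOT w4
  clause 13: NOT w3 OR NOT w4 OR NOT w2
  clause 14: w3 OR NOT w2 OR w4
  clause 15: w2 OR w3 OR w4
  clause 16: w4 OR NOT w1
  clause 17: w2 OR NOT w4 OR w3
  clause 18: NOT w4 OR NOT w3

False

Suppose w4 = true.
From the singleton clause (NOT w2), w2 = false.
From the singleton clause (w1), w1 = true.
But (NOT w1) is also a unit clause — contradiction.
So every satisfying assignment has w4 = False.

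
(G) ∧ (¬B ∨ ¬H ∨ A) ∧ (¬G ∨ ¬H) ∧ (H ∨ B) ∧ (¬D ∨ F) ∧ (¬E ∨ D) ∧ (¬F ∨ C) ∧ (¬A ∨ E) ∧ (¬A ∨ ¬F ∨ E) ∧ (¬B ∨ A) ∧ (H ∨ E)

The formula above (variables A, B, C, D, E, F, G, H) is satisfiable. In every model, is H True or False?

False

Suppose H = True.
(G) alone gives G = True.
But (¬G) is also a unit clause — contradiction.
So every satisfying assignment has H = False.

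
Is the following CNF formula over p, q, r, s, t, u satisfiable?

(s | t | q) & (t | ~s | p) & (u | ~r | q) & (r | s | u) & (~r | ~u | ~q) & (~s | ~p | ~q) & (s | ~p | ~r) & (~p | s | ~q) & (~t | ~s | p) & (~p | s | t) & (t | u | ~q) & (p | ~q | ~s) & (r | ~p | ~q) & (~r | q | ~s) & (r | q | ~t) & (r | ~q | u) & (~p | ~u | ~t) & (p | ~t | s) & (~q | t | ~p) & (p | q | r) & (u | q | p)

Yes, satisfiable

Try s = 1.
Try t = 0.
From the singleton clause (p), p = 1.
From the singleton clause (~q), q = 0.
From the singleton clause (~r), r = 0.
All clauses hold; u can take either value.
A satisfying assignment: p ↦ 1,  q ↦ 0,  r ↦ 0,  s ↦ 1,  t ↦ 0,  u ↦ 0.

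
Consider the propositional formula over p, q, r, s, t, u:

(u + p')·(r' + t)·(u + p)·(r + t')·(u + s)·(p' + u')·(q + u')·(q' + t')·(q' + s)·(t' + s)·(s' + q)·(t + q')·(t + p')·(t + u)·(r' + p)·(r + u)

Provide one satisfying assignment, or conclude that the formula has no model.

UNSATISFIABLE

Try u = 1.
The clause (p') is unit, so p = 0.
The clause (q) is unit, so q = 1.
The clause (t') is unit, so t = 0.
But (t) is also a unit clause — contradiction.
That branch fails; take u = 0 instead.
The clause (p') is unit, so p = 0.
But (p) is also a unit clause — contradiction.
Neither u = 1 nor u = 0 works.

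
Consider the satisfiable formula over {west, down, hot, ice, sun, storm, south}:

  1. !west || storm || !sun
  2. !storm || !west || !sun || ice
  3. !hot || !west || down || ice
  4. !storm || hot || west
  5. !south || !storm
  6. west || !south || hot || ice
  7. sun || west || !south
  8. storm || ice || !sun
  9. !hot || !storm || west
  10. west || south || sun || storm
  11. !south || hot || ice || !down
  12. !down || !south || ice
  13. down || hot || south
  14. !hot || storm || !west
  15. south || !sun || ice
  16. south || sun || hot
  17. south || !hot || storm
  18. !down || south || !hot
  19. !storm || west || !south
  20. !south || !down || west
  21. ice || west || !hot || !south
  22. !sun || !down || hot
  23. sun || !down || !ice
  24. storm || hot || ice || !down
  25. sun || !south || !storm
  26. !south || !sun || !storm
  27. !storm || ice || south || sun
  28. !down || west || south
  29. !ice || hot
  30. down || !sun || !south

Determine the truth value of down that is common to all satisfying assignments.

Suppose down = true.
Branch on south: set south = false.
Unit clause (!hot) forces hot = false.
Unit clause (sun) forces sun = true.
But (!sun) is also a unit clause — contradiction.
Undo south and try south = true.
Unit clause (!storm) forces storm = false.
Unit clause (ice) forces ice = true.
Unit clause (west) forces west = true.
Unit clause (!sun) forces sun = false.
But (sun) is also a unit clause — contradiction.
Both values of south lead to a conflict.
So every satisfying assignment has down = False.

False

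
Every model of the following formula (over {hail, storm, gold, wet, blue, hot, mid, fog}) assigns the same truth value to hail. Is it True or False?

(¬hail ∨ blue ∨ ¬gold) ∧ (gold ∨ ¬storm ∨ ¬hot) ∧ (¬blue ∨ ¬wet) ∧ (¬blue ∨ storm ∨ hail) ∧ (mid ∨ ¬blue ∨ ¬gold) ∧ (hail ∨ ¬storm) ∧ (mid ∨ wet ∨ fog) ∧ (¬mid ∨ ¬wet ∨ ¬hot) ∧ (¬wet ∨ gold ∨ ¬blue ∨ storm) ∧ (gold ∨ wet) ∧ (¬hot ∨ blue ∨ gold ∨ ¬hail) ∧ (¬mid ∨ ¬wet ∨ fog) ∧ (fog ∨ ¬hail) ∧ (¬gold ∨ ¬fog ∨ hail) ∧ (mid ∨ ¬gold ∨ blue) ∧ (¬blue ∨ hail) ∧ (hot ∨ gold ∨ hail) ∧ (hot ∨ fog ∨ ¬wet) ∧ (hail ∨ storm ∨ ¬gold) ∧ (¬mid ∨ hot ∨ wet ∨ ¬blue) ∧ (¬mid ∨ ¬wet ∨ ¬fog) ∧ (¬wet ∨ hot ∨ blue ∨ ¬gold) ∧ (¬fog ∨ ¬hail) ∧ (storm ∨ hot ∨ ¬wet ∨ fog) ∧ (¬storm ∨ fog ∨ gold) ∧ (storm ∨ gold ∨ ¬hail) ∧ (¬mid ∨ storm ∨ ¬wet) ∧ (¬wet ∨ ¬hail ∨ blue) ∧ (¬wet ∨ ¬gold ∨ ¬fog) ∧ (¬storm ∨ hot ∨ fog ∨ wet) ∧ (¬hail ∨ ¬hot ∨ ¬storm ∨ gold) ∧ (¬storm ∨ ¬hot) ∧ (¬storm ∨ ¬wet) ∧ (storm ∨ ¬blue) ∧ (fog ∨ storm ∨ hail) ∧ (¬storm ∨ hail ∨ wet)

Suppose hail = True.
From the singleton clause (fog), fog = True.
But (¬fog) is also a unit clause — contradiction.
So every satisfying assignment has hail = False.

False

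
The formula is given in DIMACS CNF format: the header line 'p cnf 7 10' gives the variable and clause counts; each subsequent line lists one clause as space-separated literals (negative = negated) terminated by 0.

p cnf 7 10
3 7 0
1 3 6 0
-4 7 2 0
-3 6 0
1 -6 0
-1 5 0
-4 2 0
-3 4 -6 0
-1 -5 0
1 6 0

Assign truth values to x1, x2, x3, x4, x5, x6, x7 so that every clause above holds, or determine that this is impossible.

UNSATISFIABLE

Branch on x3: set x3 = True.
The clause (x6) is unit, so x6 = True.
The clause (x1) is unit, so x1 = True.
The clause (x5) is unit, so x5 = True.
That conflicts with the unit clause (¬x5).
So x3 must be the other value — set x3 = False.
The clause (x7) is unit, so x7 = True.
Branch on x1: set x1 = True.
The clause (x5) is unit, so x5 = True.
That conflicts with the unit clause (¬x5).
So x1 must be the other value — set x1 = False.
The clause (x6) is unit, so x6 = True.
That conflicts with the unit clause (¬x6).
Both values of x1 lead to a conflict.
Both values of x3 lead to a conflict.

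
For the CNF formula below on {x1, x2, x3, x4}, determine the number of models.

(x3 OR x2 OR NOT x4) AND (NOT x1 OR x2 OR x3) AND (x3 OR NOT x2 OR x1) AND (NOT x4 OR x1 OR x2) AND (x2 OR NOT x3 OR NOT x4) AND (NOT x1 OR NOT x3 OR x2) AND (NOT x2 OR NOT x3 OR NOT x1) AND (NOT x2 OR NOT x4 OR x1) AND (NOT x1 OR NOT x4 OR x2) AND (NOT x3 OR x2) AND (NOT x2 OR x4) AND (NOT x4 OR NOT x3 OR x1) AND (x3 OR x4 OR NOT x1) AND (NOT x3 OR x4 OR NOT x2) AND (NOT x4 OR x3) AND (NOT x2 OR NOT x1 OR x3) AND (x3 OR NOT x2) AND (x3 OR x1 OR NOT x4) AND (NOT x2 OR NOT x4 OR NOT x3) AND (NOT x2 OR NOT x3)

1

There are 2^4 = 16 truth assignments over (x1, x2, x3, x4).
Check each against the 20 clauses (columns in the order x1, x2, x3, x4):
  F F F F  ✓ satisfies all
  F F F T  ✗ fails (x3 OR x2 OR NOT x4)
  F F T F  ✗ fails (NOT x3 OR x2)
  F F T T  ✗ fails (NOT x4 OR x1 OR x2)
  F T F F  ✗ fails (x3 OR NOT x2 OR x1)
  F T F T  ✗ fails (x3 OR NOT x2 OR x1)
  F T T F  ✗ fails (NOT x2 OR x4)
  F T T T  ✗ fails (NOT x2 OR NOT x4 OR x1)
  T F F F  ✗ fails (NOT x1 OR x2 OR x3)
  T F F T  ✗ fails (x3 OR x2 OR NOT x4)
  T F T F  ✗ fails (NOT x1 OR NOT x3 OR x2)
  T F T T  ✗ fails (x2 OR NOT x3 OR NOT x4)
  T T F F  ✗ fails (NOT x2 OR x4)
  T T F T  ✗ fails (NOT x4 OR x3)
  T T T F  ✗ fails (NOT x2 OR NOT x3 OR NOT x1)
  T T T T  ✗ fails (NOT x2 OR NOT x3 OR NOT x1)
1 of the 16 rows is a model.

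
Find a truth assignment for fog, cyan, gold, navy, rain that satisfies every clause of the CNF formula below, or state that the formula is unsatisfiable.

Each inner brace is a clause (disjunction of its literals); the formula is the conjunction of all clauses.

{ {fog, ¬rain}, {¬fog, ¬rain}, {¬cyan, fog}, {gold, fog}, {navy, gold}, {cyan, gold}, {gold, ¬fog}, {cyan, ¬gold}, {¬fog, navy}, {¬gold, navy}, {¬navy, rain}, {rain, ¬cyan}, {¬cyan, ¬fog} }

UNSATISFIABLE

Try fog = True.
From the singleton clause (¬rain), rain = False.
From the singleton clause (gold), gold = True.
From the singleton clause (cyan), cyan = True.
But (¬cyan) is also a unit clause — contradiction.
Backtrack on fog: now try fog = False.
From the singleton clause (¬rain), rain = False.
From the singleton clause (¬cyan), cyan = False.
From the singleton clause (gold), gold = True.
But (¬gold) is also a unit clause — contradiction.
Neither fog = True nor fog = False works.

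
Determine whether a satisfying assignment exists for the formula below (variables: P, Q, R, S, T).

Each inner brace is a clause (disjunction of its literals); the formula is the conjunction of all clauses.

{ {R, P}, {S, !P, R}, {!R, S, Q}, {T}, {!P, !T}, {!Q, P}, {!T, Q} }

From the singleton clause (T), T = true.
From the singleton clause (!P), P = false.
From the singleton clause (R), R = true.
From the singleton clause (!Q), Q = false.
That conflicts with the unit clause (Q).
No assignment satisfies every clause.

No, unsatisfiable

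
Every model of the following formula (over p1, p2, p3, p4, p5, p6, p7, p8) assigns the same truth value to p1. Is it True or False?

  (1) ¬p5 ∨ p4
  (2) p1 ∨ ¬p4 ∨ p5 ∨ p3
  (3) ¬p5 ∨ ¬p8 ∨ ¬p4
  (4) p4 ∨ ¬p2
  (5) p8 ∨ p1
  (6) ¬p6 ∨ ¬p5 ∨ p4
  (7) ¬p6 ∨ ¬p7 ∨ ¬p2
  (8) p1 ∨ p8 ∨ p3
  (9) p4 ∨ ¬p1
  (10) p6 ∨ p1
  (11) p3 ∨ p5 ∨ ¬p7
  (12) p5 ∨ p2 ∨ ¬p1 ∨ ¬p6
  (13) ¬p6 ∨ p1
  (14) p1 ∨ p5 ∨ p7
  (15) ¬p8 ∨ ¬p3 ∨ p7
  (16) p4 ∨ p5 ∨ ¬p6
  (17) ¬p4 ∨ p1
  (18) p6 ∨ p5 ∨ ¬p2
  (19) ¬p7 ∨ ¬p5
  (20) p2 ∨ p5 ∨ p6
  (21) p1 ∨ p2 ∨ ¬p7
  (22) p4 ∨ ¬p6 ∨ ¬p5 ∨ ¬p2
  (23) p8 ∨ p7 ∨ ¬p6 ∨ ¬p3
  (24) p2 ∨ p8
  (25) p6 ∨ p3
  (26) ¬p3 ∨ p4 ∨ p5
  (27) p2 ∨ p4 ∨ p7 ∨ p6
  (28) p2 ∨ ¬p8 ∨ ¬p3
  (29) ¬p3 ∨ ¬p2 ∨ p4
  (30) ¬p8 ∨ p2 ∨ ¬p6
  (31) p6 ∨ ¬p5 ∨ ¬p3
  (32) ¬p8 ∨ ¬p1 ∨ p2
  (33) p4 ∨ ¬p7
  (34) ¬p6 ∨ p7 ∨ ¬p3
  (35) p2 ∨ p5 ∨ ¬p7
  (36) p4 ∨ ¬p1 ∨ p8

True

Suppose p1 = False.
From the singleton clause (p8), p8 = True.
From the singleton clause (p6), p6 = True.
That conflicts with the unit clause (¬p6).
So every satisfying assignment has p1 = True.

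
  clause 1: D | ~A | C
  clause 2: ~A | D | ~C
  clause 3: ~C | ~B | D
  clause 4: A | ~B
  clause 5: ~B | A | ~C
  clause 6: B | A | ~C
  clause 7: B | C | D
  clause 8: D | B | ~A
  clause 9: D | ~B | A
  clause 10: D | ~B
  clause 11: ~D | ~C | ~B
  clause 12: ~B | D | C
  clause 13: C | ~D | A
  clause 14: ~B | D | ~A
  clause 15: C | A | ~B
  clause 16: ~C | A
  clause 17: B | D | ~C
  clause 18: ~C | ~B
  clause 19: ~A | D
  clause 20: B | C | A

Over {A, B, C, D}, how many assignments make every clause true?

3

There are 2^4 = 16 truth assignments over (A, B, C, D).
Split on C. With C = 1, the clauses containing C are satisfied and ~C drops from the rest; 1 of the 2^3 = 8 assignments to the other variables satisfy what remains.
With C = 0, by the same count on the reduced clause set, 2 assignments work.
(One model: A=T, B=F, C=F, D=T.)
Total: 1 + 2 = 3.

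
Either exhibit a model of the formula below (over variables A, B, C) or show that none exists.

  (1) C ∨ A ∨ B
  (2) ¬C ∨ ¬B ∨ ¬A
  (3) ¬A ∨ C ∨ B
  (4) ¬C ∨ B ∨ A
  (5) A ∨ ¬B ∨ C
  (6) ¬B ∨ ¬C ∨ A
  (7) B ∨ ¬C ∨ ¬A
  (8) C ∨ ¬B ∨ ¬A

UNSATISFIABLE

Suppose C = True.
Suppose B = False.
From the singleton clause (A), A = True.
Now (¬A) is unsatisfied and unit — conflict.
Undo B and try B = True.
From the singleton clause (¬A), A = False.
Now (A) is unsatisfied and unit — conflict.
Both values of B lead to a conflict.
Undo C and try C = False.
Suppose A = True.
From the singleton clause (B), B = True.
Now (¬B) is unsatisfied and unit — conflict.
Undo A and try A = False.
From the singleton clause (B), B = True.
Now (¬B) is unsatisfied and unit — conflict.
Both values of A lead to a conflict.
Both values of C lead to a conflict.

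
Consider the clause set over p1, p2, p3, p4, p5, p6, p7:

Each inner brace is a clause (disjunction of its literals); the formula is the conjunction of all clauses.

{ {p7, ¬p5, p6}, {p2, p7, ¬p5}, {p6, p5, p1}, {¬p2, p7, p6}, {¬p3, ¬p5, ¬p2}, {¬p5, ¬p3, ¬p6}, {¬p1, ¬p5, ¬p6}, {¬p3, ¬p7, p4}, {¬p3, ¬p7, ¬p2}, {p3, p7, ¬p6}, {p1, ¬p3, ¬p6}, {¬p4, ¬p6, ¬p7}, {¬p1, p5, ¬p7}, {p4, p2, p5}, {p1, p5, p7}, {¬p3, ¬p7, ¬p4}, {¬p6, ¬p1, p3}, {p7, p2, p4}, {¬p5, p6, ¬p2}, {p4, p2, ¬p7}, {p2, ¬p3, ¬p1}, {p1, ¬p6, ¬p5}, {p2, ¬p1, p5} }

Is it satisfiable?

Yes, satisfiable

Branch on p7: set p7 = True.
Branch on p3: set p3 = False.
Branch on p4: set p4 = False.
Unit clause (p2) forces p2 = True.
Branch on p1: set p1 = False.
Branch on p6: set p6 = True.
Unit clause (¬p5) forces p5 = False.
All clauses are satisfied.
A satisfying assignment: p1: False,  p2: True,  p3: False,  p4: False,  p5: False,  p6: True,  p7: True.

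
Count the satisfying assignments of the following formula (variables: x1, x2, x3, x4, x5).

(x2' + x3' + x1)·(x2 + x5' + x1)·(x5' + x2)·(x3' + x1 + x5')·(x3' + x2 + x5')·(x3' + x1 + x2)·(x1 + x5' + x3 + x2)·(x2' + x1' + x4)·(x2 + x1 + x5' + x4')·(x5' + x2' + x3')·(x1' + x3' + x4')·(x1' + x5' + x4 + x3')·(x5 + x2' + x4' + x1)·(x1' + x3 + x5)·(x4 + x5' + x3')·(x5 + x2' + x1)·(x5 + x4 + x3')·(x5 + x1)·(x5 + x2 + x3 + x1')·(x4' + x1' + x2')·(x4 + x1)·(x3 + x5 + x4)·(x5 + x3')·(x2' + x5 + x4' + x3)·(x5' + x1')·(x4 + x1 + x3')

1

There are 2^5 = 32 truth assignments over (x1, x2, x3, x4, x5).
Split on x5. With x5 = 1, the clauses containing x5 are satisfied and x5' drops from the rest; 1 of the 2^4 = 16 assignments to the other variables satisfy what remains.
With x5 = 0, by the same count on the reduced clause set, 0 assignments work.
(One model: x1=F, x2=T, x3=F, x4=T, x5=T.)
Total: 1 + 0 = 1.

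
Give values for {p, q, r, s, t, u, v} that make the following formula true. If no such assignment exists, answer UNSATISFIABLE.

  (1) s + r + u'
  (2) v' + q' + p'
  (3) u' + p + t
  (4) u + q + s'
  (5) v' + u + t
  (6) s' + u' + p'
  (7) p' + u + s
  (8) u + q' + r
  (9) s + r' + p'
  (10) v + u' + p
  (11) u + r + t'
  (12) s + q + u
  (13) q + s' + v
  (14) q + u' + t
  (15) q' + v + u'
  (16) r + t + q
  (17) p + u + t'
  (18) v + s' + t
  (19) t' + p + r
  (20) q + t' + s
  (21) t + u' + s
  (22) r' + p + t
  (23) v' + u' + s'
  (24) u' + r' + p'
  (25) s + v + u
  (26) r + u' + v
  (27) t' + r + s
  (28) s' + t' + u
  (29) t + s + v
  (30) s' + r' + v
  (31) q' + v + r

p ↦ 0, q ↦ 1, r ↦ 1, s ↦ 0, t ↦ 1, u ↦ 1, v ↦ 1

Suppose s = 0.
Suppose r = 1.
Unit clause (p') forces p = 0.
Unit clause (t) forces t = 1.
Unit clause (u) forces u = 1.
Unit clause (v) forces v = 1.
Unit clause (q) forces q = 1.
Every clause now holds.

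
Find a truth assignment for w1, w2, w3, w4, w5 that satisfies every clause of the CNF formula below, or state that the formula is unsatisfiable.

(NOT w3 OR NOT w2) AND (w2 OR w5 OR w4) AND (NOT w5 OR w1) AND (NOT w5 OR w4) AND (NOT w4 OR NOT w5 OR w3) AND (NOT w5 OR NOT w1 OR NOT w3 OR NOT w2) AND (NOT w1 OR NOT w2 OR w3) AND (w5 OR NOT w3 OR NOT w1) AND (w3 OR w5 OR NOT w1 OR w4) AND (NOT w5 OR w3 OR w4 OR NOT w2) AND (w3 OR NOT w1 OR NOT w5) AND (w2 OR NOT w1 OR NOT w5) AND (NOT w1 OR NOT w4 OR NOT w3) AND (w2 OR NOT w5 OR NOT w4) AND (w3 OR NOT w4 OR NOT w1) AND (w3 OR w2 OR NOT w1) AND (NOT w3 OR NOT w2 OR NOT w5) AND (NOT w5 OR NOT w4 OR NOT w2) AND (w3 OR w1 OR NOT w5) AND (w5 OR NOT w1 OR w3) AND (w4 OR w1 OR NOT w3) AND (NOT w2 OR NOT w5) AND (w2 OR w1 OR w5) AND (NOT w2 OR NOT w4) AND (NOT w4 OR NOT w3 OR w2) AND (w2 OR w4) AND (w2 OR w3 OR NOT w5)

Branch on w3: set w3 = false.
Branch on w5: set w5 = false.
Unit clause (NOT w1) forces w1 = false.
Unit clause (w2) forces w2 = true.
Unit clause (NOT w4) forces w4 = false.
All clauses are satisfied.

w1 ↦ false, w2 ↦ true, w3 ↦ false, w4 ↦ false, w5 ↦ false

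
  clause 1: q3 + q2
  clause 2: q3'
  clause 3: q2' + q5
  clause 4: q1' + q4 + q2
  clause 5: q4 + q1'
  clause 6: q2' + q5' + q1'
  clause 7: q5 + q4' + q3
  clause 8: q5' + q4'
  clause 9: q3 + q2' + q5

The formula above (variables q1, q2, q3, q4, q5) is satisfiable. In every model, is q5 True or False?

Suppose q5 = 0.
The clause (q3') is unit, so q3 = 0.
The clause (q2) is unit, so q2 = 1.
That conflicts with the unit clause (q2').
So every satisfying assignment has q5 = True.

True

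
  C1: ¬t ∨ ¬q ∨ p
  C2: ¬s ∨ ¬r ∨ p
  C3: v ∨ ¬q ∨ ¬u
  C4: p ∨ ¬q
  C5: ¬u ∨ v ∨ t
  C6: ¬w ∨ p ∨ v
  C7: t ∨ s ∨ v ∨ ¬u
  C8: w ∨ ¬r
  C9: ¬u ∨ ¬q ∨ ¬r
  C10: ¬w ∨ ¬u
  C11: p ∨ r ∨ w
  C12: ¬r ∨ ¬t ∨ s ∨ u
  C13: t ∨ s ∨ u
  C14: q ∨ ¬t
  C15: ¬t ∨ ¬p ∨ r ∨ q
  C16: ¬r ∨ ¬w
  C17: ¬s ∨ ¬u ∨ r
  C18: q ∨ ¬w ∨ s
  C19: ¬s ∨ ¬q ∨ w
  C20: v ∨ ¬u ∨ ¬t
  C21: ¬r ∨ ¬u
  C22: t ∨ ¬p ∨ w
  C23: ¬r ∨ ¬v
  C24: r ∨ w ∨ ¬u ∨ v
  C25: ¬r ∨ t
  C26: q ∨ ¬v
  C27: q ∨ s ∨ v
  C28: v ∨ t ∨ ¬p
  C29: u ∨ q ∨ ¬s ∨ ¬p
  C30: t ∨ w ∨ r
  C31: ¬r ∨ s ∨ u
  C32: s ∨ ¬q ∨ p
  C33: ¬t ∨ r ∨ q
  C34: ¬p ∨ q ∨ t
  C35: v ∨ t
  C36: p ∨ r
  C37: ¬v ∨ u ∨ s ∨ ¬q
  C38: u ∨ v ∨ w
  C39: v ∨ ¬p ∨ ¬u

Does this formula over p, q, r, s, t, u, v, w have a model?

Try p = True.
Try w = True.
(¬u) alone gives u = False.
(¬r) alone gives r = False.
Try t = False.
(s) alone gives s = True.
(v) alone gives v = True.
(q) alone gives q = True.
All clauses are satisfied.
A satisfying assignment: p ↦ True,  q ↦ True,  r ↦ False,  s ↦ True,  t ↦ False,  u ↦ False,  v ↦ True,  w ↦ True.

Yes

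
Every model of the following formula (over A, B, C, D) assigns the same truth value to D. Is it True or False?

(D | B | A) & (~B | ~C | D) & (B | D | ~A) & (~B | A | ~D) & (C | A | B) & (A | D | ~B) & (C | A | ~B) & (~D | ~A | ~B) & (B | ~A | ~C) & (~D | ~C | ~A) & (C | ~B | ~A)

True

Suppose D = 0.
Branch on B: set B = 1.
(~C) alone gives C = 0.
(A) alone gives A = 1.
But (~A) is also a unit clause — contradiction.
So B must be the other value — set B = 0.
(A) alone gives A = 1.
But (~A) is also a unit clause — contradiction.
Neither B = 1 nor B = 0 works.
So every satisfying assignment has D = True.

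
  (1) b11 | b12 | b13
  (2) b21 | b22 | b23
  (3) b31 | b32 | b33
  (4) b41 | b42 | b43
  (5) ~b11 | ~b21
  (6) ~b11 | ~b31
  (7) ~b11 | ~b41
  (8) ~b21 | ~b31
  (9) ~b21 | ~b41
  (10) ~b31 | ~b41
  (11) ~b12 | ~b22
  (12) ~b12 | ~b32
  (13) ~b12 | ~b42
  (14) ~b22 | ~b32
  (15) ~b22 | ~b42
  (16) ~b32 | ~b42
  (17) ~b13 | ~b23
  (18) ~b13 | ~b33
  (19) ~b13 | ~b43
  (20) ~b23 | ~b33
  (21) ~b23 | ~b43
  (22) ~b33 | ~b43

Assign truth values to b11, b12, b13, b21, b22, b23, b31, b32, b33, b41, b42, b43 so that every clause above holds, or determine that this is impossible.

Try b11 = 0.
Try b12 = 1.
The clause (~b22) is unit, so b22 = 0.
The clause (~b32) is unit, so b32 = 0.
The clause (~b42) is unit, so b42 = 0.
Try b21 = 1.
The clause (~b31) is unit, so b31 = 0.
The clause (b33) is unit, so b33 = 1.
The clause (~b41) is unit, so b41 = 0.
The clause (b43) is unit, so b43 = 1.
But (~b43) is also a unit clause — contradiction.
So b21 must be the other value — set b21 = 0.
The clause (b23) is unit, so b23 = 1.
The clause (~b13) is unit, so b13 = 0.
The clause (~b33) is unit, so b33 = 0.
The clause (b31) is unit, so b31 = 1.
The clause (~b41) is unit, so b41 = 0.
The clause (b43) is unit, so b43 = 1.
But (~b43) is also a unit clause — contradiction.
Both values of b21 lead to a conflict.
So b12 must be the other value — set b12 = 0.
The clause (b13) is unit, so b13 = 1.
The clause (~b23) is unit, so b23 = 0.
The clause (~b33) is unit, so b33 = 0.
The clause (~b43) is unit, so b43 = 0.
Try b21 = 1.
The clause (~b31) is unit, so b31 = 0.
The clause (b32) is unit, so b32 = 1.
The clause (~b41) is unit, so b41 = 0.
The clause (b42) is unit, so b42 = 1.
But (~b42) is also a unit clause — contradiction.
So b21 must be the other value — set b21 = 0.
The clause (b22) is unit, so b22 = 1.
The clause (~b32) is unit, so b32 = 0.
The clause (b31) is unit, so b31 = 1.
The clause (~b41) is unit, so b41 = 0.
The clause (b42) is unit, so b42 = 1.
But (~b42) is also a unit clause — contradiction.
Both values of b21 lead to a conflict.
Both values of b12 lead to a conflict.
So b11 must be the other value — set b11 = 1.
The clause (~b21) is unit, so b21 = 0.
The clause (~b31) is unit, so b31 = 0.
The clause (~b41) is unit, so b41 = 0.
Try b22 = 1.
The clause (~b12) is unit, so b12 = 0.
The clause (~b32) is unit, so b32 = 0.
The clause (b33) is unit, so b33 = 1.
The clause (~b42) is unit, so b42 = 0.
The clause (b43) is unit, so b43 = 1.
But (~b43) is also a unit clause — contradiction.
So b22 must be the other value — set b22 = 0.
The clause (b23) is unit, so b23 = 1.
The clause (~b13) is unit, so b13 = 0.
The clause (~b33) is unit, so b33 = 0.
The clause (b32) is unit, so b32 = 1.
The clause (~b12) is unit, so b12 = 0.
The clause (~b42) is unit, so b42 = 0.
The clause (b43) is unit, so b43 = 1.
But (~b43) is also a unit clause — contradiction.
Both values of b22 lead to a conflict.
Both values of b11 lead to a conflict.

UNSATISFIABLE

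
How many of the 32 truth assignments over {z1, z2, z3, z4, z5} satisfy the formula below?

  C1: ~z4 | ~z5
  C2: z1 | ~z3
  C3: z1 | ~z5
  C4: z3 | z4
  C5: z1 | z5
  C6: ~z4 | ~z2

6

There are 2^5 = 32 truth assignments over (z1, z2, z3, z4, z5).
Split on z5. With z5 = 1, the clauses containing z5 are satisfied and ~z5 drops from the rest; 2 of the 2^4 = 16 assignments to the other variables satisfy what remains.
With z5 = 0, by the same count on the reduced clause set, 4 assignments work.
Total: 2 + 4 = 6.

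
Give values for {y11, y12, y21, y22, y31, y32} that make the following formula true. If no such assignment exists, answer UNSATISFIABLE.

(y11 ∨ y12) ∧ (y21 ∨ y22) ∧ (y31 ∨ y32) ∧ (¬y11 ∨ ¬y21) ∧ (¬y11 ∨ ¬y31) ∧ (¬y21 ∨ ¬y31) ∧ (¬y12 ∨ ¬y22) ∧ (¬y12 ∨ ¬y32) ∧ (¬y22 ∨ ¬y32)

UNSATISFIABLE

Branch on y11: set y11 = True.
Unit clause (¬y21) forces y21 = False.
Unit clause (y22) forces y22 = True.
Unit clause (¬y31) forces y31 = False.
Unit clause (y32) forces y32 = True.
That conflicts with the unit clause (¬y32).
Undo y11 and try y11 = False.
Unit clause (y12) forces y12 = True.
Unit clause (¬y22) forces y22 = False.
Unit clause (y21) forces y21 = True.
Unit clause (¬y31) forces y31 = False.
Unit clause (y32) forces y32 = True.
That conflicts with the unit clause (¬y32).
Both values of y11 lead to a conflict.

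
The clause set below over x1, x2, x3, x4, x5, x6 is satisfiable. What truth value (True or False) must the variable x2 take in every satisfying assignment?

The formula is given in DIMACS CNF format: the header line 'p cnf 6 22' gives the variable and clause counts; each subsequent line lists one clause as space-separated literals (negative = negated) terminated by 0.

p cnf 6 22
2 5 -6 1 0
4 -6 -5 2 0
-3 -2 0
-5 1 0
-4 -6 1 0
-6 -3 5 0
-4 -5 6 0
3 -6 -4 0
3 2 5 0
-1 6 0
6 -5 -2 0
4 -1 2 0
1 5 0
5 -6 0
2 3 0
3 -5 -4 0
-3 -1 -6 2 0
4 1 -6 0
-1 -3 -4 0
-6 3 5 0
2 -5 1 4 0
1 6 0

Suppose x2 = False.
(x3) alone gives x3 = True.
Suppose x5 = False.
(¬x6) alone gives x6 = False.
(¬x1) alone gives x1 = False.
But (x1) is also a unit clause — contradiction.
Backtrack on x5: now try x5 = True.
(x1) alone gives x1 = True.
(x6) alone gives x6 = True.
But (¬x6) is also a unit clause — contradiction.
Either choice for x5 ends in contradiction.
So every satisfying assignment has x2 = True.

True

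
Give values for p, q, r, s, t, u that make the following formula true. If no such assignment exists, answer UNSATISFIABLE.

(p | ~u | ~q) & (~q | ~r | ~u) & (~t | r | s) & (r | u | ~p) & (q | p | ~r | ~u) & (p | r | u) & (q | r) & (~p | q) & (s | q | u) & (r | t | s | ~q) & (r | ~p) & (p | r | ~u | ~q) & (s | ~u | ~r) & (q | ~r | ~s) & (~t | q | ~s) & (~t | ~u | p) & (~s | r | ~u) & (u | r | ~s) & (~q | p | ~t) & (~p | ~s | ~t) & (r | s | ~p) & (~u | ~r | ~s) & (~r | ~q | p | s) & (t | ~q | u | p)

p: 1, q: 1, r: 1, s: 0, t: 1, u: 0

Case q = 1:
Case p = 1:
Unit clause (r) forces r = 1.
Unit clause (~u) forces u = 0.
Case s = 0:
Every clause is now satisfied; t is unconstrained.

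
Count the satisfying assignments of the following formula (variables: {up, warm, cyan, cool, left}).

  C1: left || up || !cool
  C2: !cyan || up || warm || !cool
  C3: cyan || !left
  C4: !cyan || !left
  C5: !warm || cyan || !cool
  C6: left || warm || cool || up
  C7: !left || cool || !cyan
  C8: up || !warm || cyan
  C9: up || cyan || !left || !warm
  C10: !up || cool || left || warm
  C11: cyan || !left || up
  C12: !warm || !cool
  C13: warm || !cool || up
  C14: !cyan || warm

There are 2^5 = 32 truth assignments over (up, warm, cyan, cool, left).
Split on cyan. With cyan = true, the clauses containing cyan are satisfied and !cyan drops from the rest; 2 of the 2^4 = 16 assignments to the other variables satisfy what remains.
With cyan = false, by the same count on the reduced clause set, 2 assignments work.
Total: 2 + 2 = 4.

4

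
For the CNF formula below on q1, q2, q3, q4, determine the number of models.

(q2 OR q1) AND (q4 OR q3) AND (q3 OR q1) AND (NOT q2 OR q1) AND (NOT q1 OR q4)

4

There are 2^4 = 16 truth assignments over (q1, q2, q3, q4).
Split on q1. With q1 = true, the clauses containing q1 are satisfied and NOT q1 drops from the rest; 4 of the 2^3 = 8 assignments to the other variables satisfy what remains.
With q1 = false, by the same count on the reduced clause set, 0 assignments work.
(One model: q1=T, q2=F, q3=F, q4=T.)
Total: 4 + 0 = 4.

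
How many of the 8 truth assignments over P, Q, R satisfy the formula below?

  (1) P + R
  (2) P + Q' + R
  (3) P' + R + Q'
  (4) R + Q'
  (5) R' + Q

3

There are 2^3 = 8 truth assignments over (P, Q, R).
Check each against the 5 clauses (columns in the order P, Q, R):
  F F F  ✗ fails (P + R)
  F F T  ✗ fails (R' + Q)
  F T F  ✗ fails (P + R)
  F T T  ✓ satisfies all
  T F F  ✓ satisfies all
  T F T  ✗ fails (R' + Q)
  T T F  ✗ fails (P' + R + Q')
  T T T  ✓ satisfies all
3 of the 8 rows are models.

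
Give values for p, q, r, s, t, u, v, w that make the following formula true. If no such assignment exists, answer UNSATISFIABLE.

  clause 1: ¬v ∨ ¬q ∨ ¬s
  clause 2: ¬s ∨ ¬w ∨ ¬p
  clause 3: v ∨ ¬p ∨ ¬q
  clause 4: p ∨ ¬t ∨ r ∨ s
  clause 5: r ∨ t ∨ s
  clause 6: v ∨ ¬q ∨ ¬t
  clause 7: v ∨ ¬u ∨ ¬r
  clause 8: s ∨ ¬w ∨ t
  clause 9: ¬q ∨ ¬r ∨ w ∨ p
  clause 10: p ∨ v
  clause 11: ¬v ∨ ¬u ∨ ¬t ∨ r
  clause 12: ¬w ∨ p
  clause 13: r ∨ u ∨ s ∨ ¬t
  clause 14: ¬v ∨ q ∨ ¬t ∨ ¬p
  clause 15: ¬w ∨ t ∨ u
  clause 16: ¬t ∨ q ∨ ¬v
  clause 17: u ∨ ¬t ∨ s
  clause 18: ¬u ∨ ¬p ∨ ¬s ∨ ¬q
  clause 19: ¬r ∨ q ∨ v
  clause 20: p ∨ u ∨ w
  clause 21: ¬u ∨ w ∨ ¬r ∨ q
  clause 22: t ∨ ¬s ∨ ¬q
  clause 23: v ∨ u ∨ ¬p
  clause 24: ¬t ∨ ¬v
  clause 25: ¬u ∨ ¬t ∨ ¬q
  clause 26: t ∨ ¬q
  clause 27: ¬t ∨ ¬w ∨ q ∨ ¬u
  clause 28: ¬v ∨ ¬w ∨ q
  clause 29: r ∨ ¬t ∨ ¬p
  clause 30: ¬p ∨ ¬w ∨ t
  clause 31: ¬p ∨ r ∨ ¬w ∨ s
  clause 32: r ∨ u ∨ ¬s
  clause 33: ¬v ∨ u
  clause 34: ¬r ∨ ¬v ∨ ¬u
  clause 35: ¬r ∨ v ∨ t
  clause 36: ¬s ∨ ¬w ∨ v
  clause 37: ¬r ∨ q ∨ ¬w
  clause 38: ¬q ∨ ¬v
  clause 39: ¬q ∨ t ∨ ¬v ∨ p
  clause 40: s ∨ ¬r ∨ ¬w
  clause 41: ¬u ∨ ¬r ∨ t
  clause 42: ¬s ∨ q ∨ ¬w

p=False; q=False; r=False; s=True; t=False; u=True; v=True; w=False

Branch on p: set p = False.
From the singleton clause (v), v = True.
From the singleton clause (¬w), w = False.
From the singleton clause (u), u = True.
From the singleton clause (¬t), t = False.
From the singleton clause (¬q), q = False.
From the singleton clause (¬r), r = False.
From the singleton clause (s), s = True.
This assignment satisfies each clause.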